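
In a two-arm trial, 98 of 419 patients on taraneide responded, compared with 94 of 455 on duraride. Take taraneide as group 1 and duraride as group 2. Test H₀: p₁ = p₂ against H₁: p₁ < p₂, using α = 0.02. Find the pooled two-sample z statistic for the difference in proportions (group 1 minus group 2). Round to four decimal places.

p̂₁ = 98/419 = 0.233890, p̂₂ = 94/455 = 0.206593.
Pooled p̂ = (98+94)/(419+455) = 192/874 = 0.219680.
SE = √(0.17142 × 0.00458444) = 0.028033.
z = (0.233890 − 0.206593)/0.028033 = 0.027297/0.028033 = 0.9737.
p-value = P(Z < 0.974) ≈ 0.8349; since p > α = 0.02, fail to reject H₀.

z = 0.9737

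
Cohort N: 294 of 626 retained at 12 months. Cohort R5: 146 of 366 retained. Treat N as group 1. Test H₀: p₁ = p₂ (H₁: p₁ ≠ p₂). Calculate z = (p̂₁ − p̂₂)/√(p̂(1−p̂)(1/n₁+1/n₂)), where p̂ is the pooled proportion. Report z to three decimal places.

p̂₁ = 294/626 ≈ 0.46965, p̂₂ = 146/366 ≈ 0.39891.
Pooled p̂ = (294+146)/(626+366) = 440/992 = 0.44355.
SE = √(0.246813 × 0.00432968) = 0.03269.
z = (0.46965 − 0.39891)/0.03269 = 0.07074/0.03269 = 2.164.

z = 2.164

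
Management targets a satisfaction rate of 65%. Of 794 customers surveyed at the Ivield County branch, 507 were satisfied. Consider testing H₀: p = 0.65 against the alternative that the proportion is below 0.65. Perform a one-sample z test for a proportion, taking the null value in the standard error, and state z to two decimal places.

z = -0.68

p̂ = 507/794 = 0.6385.
SE = √(p₀(1−p₀)/n) = √(0.2275/794) = 0.0169.
z = (0.6385 − 0.65)/0.0169 = -0.0115/0.0169 = -0.68.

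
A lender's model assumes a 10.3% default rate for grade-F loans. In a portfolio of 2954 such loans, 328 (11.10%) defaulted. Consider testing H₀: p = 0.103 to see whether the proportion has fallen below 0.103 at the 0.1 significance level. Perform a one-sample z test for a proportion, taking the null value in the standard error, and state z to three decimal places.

z = 1.437

p̂ = 328/2954 = 0.111036.
Standard error under H₀: √(0.103×0.897/2954) = 0.005593.
z = (0.111036 − 0.103)/0.005593 = 0.008036/0.005593 = 1.437.
p-value = P(Z < 1.437) ≈ 0.9246, so at α = 0.1 we fail to reject H₀.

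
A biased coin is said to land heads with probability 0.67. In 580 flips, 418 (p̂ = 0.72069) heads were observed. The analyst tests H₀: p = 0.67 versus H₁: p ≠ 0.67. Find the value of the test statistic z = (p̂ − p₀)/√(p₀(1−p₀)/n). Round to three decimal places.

p̂ = 418/580 = 0.720690.
Standard error under H₀: √(0.67×0.33/580) = 0.019525.
z = (0.720690 − 0.67)/0.019525 = 0.050690/0.019525 = 2.596.

z = 2.596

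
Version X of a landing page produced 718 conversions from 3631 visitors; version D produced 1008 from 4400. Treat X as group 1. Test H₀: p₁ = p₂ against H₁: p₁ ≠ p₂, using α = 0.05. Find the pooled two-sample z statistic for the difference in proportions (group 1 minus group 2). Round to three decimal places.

z = -3.404

p̂₁ = 718/3631 = 0.19774, p̂₂ = 1008/4400 = 0.22909.
Pooled p̂ = (718+1008)/(3631+4400) = 1726/8031 = 0.21492.
SE = √(0.168728 × 0.000502679) = 0.00921.
z = (0.19774 − 0.22909)/0.00921 = -0.03135/0.00921 = -3.404.
p-value = 2·P(Z > 3.404) ≈ 0.0007; since p < α = 0.05, reject H₀.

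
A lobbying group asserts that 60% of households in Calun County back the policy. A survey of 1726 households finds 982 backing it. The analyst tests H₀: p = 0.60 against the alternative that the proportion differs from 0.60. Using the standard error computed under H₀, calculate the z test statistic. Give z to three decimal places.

z = -2.634

p̂ = 982/1726 ≈ 0.56895.
Under H₀, SE = √(0.6·0.4/1726) = √(0.00013905) = 0.01179.
z = (0.56895 − 0.6)/0.01179 = -0.03105/0.01179 = -2.634.
Two-sided p-value ≈ 2·Φ(−2.634) = 0.0085.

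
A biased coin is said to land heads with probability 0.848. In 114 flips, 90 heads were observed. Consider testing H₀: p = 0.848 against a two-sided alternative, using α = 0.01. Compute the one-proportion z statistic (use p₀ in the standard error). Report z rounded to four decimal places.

p̂ = 90/114 ≈ 0.7894737.
Standard error under H₀: √(0.848×0.152/114) = 0.0336254.
z = (0.7894737 − 0.848)/0.0336254 = -0.0585263/0.0336254 = -1.7405.
p-value = 2·P(Z > 1.741) ≈ 0.0818; since p > α = 0.01, fail to reject H₀.

z = -1.7405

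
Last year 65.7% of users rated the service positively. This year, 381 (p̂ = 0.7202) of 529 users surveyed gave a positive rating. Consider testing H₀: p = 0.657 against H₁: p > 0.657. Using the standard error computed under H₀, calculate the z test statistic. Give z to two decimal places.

z = 3.06

p̂ = 381/529 ≈ 0.72023.
SE = √(p₀(1−p₀)/n) = √(0.22535/529) = 0.02064.
z = (0.72023 − 0.657)/0.02064 = 0.06323/0.02064 = 3.06.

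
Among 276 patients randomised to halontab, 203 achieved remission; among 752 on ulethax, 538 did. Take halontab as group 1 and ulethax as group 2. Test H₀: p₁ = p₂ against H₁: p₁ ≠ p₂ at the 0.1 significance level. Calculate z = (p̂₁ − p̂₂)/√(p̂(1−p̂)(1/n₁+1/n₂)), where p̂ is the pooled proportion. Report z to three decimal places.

p̂₁ = 203/276 = 0.73551, p̂₂ = 538/752 = 0.71543.
Pooled p̂ = (203+538)/(276+752) = 741/1028 = 0.72082.
SE = √(p̂(1−p̂)(1/n₁+1/n₂)) = √(0.72082·0.27918·0.00495298) = √(0.000996736) = 0.03157.
z = (0.73551 − 0.71543)/0.03157 = 0.02008/0.03157 = 0.636.
Two-sided p-value ≈ 2·Φ(−0.636) = 0.5247. With α = 0.1, fail to reject H₀.

z = 0.636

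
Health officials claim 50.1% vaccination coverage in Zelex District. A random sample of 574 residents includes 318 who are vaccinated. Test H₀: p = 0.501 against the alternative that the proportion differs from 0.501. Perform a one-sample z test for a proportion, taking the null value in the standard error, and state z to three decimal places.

p̂ = 318/574 = 0.55401.
Under H₀, SE = √(0.501·0.499/574) = √(0.000435538) = 0.02087.
z = (0.55401 − 0.501)/0.02087 = 0.05301/0.02087 = 2.540.
p-value = 2·P(Z > 2.540) ≈ 0.0111.

z = 2.540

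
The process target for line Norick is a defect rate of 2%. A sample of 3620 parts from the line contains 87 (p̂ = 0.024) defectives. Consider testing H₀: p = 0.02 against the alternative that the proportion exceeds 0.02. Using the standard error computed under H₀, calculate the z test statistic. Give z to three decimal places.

z = 1.733

p̂ = 87/3620 ≈ 0.024033.
SE = √(p₀(1−p₀)/n) = √(0.0196/3620) = 0.002327.
z = (0.024033 − 0.02)/0.002327 = 0.004033/0.002327 = 1.733.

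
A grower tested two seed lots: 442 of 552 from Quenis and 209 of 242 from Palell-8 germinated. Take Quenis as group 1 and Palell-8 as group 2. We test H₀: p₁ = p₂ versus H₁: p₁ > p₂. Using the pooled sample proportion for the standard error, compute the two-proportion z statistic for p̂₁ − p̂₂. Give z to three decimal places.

p̂₁ = 442/552 ≈ 0.80072, p̂₂ = 209/242 ≈ 0.86364.
Pooled p̂ = (442+209)/(552+242) = 651/794 = 0.81990.
SE = √(0.147664 × 0.00594383) = 0.02963.
z = (0.80072 − 0.86364)/0.02963 = -0.06292/0.02963 = -2.124.

z = -2.124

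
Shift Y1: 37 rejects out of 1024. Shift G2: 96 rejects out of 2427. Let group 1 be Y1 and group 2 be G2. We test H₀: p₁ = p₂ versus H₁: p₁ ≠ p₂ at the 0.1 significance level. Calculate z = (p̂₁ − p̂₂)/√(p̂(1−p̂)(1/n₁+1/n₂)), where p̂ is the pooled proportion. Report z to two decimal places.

p̂₁ = 37/1024 = 0.03613, p̂₂ = 96/2427 = 0.03956.
Pooled p̂ = (37+96)/(1024+2427) = 133/3451 = 0.03854.
SE = √(p̂(1−p̂)(1/n₁+1/n₂)) = √(0.03854·0.96146·0.00138859) = √(5.14533e-05) = 0.00717.
z = (0.03613 − 0.03956)/0.00717 = -0.00343/0.00717 = -0.48.
p-value = 2·P(Z > 0.477) ≈ 0.6333, so at α = 0.1 we fail to reject H₀.

z = -0.48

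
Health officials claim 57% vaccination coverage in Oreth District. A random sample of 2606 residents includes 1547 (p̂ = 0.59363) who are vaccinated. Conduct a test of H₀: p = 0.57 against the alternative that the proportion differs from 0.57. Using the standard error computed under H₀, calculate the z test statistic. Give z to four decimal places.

z = 2.4366

p̂ = 1547/2606 ≈ 0.593630.
SE = √(p₀(1−p₀)/n) = √(0.2451/2606) = 0.009698.
z = (0.593630 − 0.57)/0.009698 = 0.023630/0.009698 = 2.4366.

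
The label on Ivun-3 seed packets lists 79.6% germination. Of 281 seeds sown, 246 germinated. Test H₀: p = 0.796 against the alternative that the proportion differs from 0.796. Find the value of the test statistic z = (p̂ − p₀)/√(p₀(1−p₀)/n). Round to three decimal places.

z = 3.305

p̂ = 246/281 ≈ 0.875445.
Standard error under H₀: √(0.796×0.204/281) = 0.024039.
z = (0.875445 − 0.796)/0.024039 = 0.079445/0.024039 = 3.305.
p-value = 2·P(Z > 3.305) ≈ 0.0010.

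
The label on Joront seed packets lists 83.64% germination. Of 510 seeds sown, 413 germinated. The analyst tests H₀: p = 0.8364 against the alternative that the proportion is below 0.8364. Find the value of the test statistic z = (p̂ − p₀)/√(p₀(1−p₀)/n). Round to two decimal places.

z = -1.62

p̂ = 413/510 ≈ 0.8098.
Standard error under H₀: √(0.8364×0.1636/510) = 0.0164.
z = (0.8098 − 0.8364)/0.0164 = -0.0266/0.0164 = -1.62.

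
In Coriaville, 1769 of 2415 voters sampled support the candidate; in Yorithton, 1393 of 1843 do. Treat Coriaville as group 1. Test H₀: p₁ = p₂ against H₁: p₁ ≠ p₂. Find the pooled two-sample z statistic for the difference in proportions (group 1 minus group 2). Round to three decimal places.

p̂₁ = 1769/2415 ≈ 0.73251, p̂₂ = 1393/1843 ≈ 0.75583.
Pooled p̂ = (1769+1393)/(2415+1843) = 3162/4258 = 0.74260.
SE = √(p̂(1−p̂)(1/n₁+1/n₂)) = √(0.74260·0.25740·0.000956672) = √(0.000182862) = 0.01352.
z = (0.73251 − 0.75583)/0.01352 = -0.02332/0.01352 = -1.725.
p-value = 2·P(Z > 1.725) ≈ 0.0845.

z = -1.725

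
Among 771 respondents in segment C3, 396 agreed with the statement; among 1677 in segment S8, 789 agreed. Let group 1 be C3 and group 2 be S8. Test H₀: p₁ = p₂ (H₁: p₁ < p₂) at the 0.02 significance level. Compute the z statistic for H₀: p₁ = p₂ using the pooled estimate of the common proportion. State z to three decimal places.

p̂₁ = 396/771 ≈ 0.513619, p̂₂ = 789/1677 ≈ 0.470483.
Pooled p̂ = (396+789)/(771+1677) = 1185/2448 = 0.484069.
SE = √(p̂(1−p̂)(1/n₁+1/n₂)) = √(0.484069·0.515931·0.00189332) = √(0.000472849) = 0.021745.
z = (0.513619 − 0.470483)/0.021745 = 0.043136/0.021745 = 1.984.
p-value = P(Z < 1.984) ≈ 0.9764, so at α = 0.02 we fail to reject H₀.

z = 1.984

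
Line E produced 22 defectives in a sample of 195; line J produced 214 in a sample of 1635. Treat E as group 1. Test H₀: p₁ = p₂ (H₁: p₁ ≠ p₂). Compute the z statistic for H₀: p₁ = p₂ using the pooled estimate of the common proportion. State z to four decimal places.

p̂₁ = 22/195 = 0.112821, p̂₂ = 214/1635 = 0.130887.
Pooled p̂ = (22+214)/(195+1635) = 236/1830 = 0.128962.
SE = √(p̂(1−p̂)(1/n₁+1/n₂)) = √(0.128962·0.871038·0.00573983) = √(0.000644758) = 0.025392.
z = (0.112821 − 0.130887)/0.025392 = -0.018066/0.025392 = -0.7115.

z = -0.7115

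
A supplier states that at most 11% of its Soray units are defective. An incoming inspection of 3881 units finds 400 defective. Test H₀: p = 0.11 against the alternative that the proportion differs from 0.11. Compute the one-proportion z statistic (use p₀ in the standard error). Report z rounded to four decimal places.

z = -1.3805

p̂ = 400/3881 = 0.1030662.
Under H₀, SE = √(0.11·0.89/3881) = √(2.52255e-05) = 0.0050225.
z = (0.1030662 − 0.11)/0.0050225 = -0.0069338/0.0050225 = -1.3805.
p-value = 2·P(Z > 1.381) ≈ 0.1674.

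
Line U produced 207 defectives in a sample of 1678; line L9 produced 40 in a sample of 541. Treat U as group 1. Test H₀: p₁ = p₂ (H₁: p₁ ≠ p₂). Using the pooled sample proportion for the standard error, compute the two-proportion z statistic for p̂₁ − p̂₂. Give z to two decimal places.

z = 3.18

p̂₁ = 207/1678 = 0.12336, p̂₂ = 40/541 = 0.07394.
Pooled p̂ = (207+40)/(1678+541) = 247/2219 = 0.11131.
SE = √(p̂(1−p̂)(1/n₁+1/n₂)) = √(0.11131·0.88869·0.00244438) = √(0.000241801) = 0.01555.
z = (0.12336 − 0.07394)/0.01555 = 0.04942/0.01555 = 3.18.
p-value = 2·P(Z > 3.178) ≈ 0.0015.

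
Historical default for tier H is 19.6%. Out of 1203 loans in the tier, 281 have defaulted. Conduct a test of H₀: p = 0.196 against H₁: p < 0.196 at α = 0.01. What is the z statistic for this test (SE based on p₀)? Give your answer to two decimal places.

z = 3.28

p̂ = 281/1203 ≈ 0.23358.
Standard error under H₀: √(0.196×0.804/1203) = 0.01145.
z = (0.23358 − 0.196)/0.01145 = 0.03758/0.01145 = 3.28.
p-value = P(Z < 3.284) ≈ 0.9995, so at α = 0.01 we fail to reject H₀.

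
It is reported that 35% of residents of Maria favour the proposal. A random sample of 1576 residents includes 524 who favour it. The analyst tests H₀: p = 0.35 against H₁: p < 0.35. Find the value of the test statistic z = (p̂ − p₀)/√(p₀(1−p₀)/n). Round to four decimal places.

z = -1.4576

p̂ = 524/1576 = 0.332487.
Standard error under H₀: √(0.35×0.65/1576) = 0.012015.
z = (0.332487 − 0.35)/0.012015 = -0.017513/0.012015 = -1.4576.
p-value = P(Z < -1.458) ≈ 0.0725.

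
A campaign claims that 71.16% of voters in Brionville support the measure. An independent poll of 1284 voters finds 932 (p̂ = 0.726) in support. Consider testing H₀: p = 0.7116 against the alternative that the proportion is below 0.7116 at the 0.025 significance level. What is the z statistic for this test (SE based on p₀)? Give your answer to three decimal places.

p̂ = 932/1284 = 0.72586.
Standard error under H₀: √(0.7116×0.2884/1284) = 0.01264.
z = (0.72586 − 0.7116)/0.01264 = 0.01426/0.01264 = 1.128.
p-value = P(Z < 1.128) ≈ 0.8703; since p > α = 0.025, fail to reject H₀.

z = 1.128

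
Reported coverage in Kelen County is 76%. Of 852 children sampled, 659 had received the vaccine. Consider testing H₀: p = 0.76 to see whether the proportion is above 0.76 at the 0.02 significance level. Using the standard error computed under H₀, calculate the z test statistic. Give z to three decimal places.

p̂ = 659/852 ≈ 0.77347.
Standard error under H₀: √(0.76×0.24/852) = 0.01463.
z = (0.77347 − 0.76)/0.01463 = 0.01347/0.01463 = 0.921.
p-value = P(Z > 0.921) ≈ 0.1786. With α = 0.02, fail to reject H₀.

z = 0.921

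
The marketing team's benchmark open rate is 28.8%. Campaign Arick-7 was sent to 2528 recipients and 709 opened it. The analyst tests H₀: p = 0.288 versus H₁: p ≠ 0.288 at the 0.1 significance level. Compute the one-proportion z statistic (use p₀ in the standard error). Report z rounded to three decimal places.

p̂ = 709/2528 ≈ 0.28046.
SE = √(p₀(1−p₀)/n) = √(0.20506/2528) = 0.00901.
z = (0.28046 − 0.288)/0.00901 = -0.00754/0.00901 = -0.837.
p-value = 2·P(Z > 0.837) ≈ 0.4024, so at α = 0.1 we fail to reject H₀.

z = -0.837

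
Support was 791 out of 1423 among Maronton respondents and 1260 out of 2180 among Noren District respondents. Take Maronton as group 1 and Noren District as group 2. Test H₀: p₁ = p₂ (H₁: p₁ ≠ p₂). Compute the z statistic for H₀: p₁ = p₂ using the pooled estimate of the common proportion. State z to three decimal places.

p̂₁ = 791/1423 = 0.55587, p̂₂ = 1260/2180 = 0.57798.
Pooled p̂ = (791+1260)/(1423+2180) = 2051/3603 = 0.56925.
SE = √(0.245205 × 0.00116146) = 0.01688.
z = (0.55587 − 0.57798)/0.01688 = -0.02211/0.01688 = -1.310.
Two-sided p-value ≈ 2·Φ(−1.310) = 0.1901.

z = -1.310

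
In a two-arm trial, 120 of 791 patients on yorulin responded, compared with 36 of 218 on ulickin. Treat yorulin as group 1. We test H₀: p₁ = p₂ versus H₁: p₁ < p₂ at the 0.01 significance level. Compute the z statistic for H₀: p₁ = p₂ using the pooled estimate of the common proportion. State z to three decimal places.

p̂₁ = 120/791 = 0.15171, p̂₂ = 36/218 = 0.16514.
Pooled p̂ = (120+36)/(791+218) = 156/1009 = 0.15461.
SE = √(p̂(1−p̂)(1/n₁+1/n₂)) = √(0.15461·0.84539·0.00585138) = √(0.000764803) = 0.02766.
z = (0.15171 − 0.16514)/0.02766 = -0.01343/0.02766 = -0.486.
p-value = P(Z < -0.486) ≈ 0.3136. With α = 0.01, fail to reject H₀.

z = -0.486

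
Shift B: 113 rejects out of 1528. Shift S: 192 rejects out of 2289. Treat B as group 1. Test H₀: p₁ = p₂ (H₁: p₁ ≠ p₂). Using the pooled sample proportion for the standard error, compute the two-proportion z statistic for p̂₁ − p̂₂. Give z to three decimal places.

p̂₁ = 113/1528 = 0.07395, p̂₂ = 192/2289 = 0.08388.
Pooled p̂ = (113+192)/(1528+2289) = 305/3817 = 0.07991.
SE = √(0.0735208 × 0.00109132) = 0.00896.
z = (0.07395 − 0.08388)/0.00896 = -0.00993/0.00896 = -1.108.
Two-sided p-value ≈ 2·Φ(−1.108) = 0.2678.

z = -1.108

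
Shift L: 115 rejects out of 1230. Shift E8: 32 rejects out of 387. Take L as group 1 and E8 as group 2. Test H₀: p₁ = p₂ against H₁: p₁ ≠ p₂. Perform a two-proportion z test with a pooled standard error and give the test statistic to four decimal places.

p̂₁ = 115/1230 = 0.093496, p̂₂ = 32/387 = 0.082687.
Pooled p̂ = (115+32)/(1230+387) = 147/1617 = 0.090909.
SE = √(0.0826446 × 0.00339699) = 0.016755.
z = (0.093496 − 0.082687)/0.016755 = 0.010809/0.016755 = 0.6451.

z = 0.6451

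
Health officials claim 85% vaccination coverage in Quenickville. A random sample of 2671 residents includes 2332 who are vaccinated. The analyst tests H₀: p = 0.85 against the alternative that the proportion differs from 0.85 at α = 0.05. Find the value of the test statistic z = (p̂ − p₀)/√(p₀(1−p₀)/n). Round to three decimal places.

p̂ = 2332/2671 ≈ 0.873081.
Under H₀, SE = √(0.85·0.15/2671) = √(4.77349e-05) = 0.006909.
z = (0.873081 − 0.85)/0.006909 = 0.023081/0.006909 = 3.341.
p-value = 2·P(Z > 3.341) ≈ 0.0008, so at α = 0.05 we reject H₀.

z = 3.341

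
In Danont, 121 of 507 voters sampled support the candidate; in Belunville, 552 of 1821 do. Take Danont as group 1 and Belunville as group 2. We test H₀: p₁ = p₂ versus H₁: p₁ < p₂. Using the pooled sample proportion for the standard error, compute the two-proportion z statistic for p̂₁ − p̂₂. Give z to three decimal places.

p̂₁ = 121/507 ≈ 0.238659, p̂₂ = 552/1821 ≈ 0.303130.
Pooled p̂ = (121+552)/(507+1821) = 673/2328 = 0.289089.
SE = √(0.205517 × 0.00252154) = 0.022764.
z = (0.238659 − 0.303130)/0.022764 = -0.064471/0.022764 = -2.832.
p-value = P(Z < -2.832) ≈ 0.0023.

z = -2.832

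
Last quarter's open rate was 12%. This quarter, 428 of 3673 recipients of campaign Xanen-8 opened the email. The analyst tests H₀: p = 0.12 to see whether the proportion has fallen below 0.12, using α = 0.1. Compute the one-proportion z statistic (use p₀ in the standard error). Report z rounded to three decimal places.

z = -0.648

p̂ = 428/3673 ≈ 0.116526.
SE = √(p₀(1−p₀)/n) = √(0.1056/3673) = 0.005362.
z = (0.116526 − 0.12)/0.005362 = -0.003474/0.005362 = -0.648.
p-value = P(Z < -0.648) ≈ 0.2585; since p > α = 0.1, fail to reject H₀.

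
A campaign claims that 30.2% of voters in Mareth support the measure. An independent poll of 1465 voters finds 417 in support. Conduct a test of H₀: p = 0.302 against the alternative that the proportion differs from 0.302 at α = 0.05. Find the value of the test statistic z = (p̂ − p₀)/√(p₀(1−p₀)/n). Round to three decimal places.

p̂ = 417/1465 ≈ 0.28464.
SE = √(p₀(1−p₀)/n) = √(0.2108/1465) = 0.01200.
z = (0.28464 − 0.302)/0.01200 = -0.01736/0.01200 = -1.447.
Two-sided p-value ≈ 2·Φ(−1.447) = 0.1479, so at α = 0.05 we fail to reject H₀.

z = -1.447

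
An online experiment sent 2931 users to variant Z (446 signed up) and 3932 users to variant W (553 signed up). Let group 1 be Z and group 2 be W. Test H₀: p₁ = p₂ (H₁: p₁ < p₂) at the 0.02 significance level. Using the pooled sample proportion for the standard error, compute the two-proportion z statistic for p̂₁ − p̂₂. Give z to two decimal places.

p̂₁ = 446/2931 = 0.15217, p̂₂ = 553/3932 = 0.14064.
Pooled p̂ = (446+553)/(2931+3932) = 999/6863 = 0.14556.
SE = √(0.124375 × 0.000595504) = 0.00861.
z = (0.15217 − 0.14064)/0.00861 = 0.01153/0.00861 = 1.34.
p-value = P(Z < 1.339) ≈ 0.9098. With α = 0.02, fail to reject H₀.

z = 1.34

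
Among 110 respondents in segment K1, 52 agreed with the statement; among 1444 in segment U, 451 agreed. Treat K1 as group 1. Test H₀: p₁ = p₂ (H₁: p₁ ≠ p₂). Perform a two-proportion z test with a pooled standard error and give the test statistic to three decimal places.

z = 3.466

p̂₁ = 52/110 = 0.47273, p̂₂ = 451/1444 = 0.31233.
Pooled p̂ = (52+451)/(110+1444) = 503/1554 = 0.32368.
SE = √(p̂(1−p̂)(1/n₁+1/n₂)) = √(0.32368·0.67632·0.00978343) = √(0.00214171) = 0.04628.
z = (0.47273 − 0.31233)/0.04628 = 0.16040/0.04628 = 3.466.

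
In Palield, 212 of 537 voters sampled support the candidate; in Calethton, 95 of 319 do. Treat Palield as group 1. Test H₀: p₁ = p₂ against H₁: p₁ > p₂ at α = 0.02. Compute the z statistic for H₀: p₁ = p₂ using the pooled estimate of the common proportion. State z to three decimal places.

z = 2.861

p̂₁ = 212/537 ≈ 0.39479, p̂₂ = 95/319 ≈ 0.29781.
Pooled p̂ = (212+95)/(537+319) = 307/856 = 0.35864.
SE = √(p̂(1−p̂)(1/n₁+1/n₂)) = √(0.35864·0.64136·0.00499699) = √(0.0011494) = 0.03390.
z = (0.39479 − 0.29781)/0.03390 = 0.09698/0.03390 = 2.861.
p-value = P(Z > 2.861) ≈ 0.0021, so at α = 0.02 we reject H₀.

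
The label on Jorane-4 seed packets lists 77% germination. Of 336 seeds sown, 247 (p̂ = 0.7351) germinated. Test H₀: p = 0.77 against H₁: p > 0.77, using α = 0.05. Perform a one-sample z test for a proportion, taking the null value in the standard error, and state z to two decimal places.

p̂ = 247/336 ≈ 0.7351.
Under H₀, SE = √(0.77·0.23/336) = √(0.000527083) = 0.0230.
z = (0.7351 − 0.77)/0.0230 = -0.0349/0.0230 = -1.52.
p-value = P(Z > -1.519) ≈ 0.9357. With α = 0.05, fail to reject H₀.

z = -1.52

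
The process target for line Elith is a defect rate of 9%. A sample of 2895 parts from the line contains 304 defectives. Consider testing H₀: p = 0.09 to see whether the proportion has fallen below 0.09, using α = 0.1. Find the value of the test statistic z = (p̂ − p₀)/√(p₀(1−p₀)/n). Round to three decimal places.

p̂ = 304/2895 = 0.105009.
Standard error under H₀: √(0.09×0.91/2895) = 0.005319.
z = (0.105009 − 0.09)/0.005319 = 0.015009/0.005319 = 2.822.
p-value = P(Z < 2.822) ≈ 0.9976. With α = 0.1, fail to reject H₀.

z = 2.822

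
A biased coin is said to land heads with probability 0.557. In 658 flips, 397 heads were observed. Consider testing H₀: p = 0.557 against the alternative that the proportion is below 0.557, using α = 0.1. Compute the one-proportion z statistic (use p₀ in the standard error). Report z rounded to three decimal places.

p̂ = 397/658 = 0.603343.
Standard error under H₀: √(0.557×0.443/658) = 0.019365.
z = (0.603343 − 0.557)/0.019365 = 0.046343/0.019365 = 2.393.
p-value = P(Z < 2.393) ≈ 0.9916, so at α = 0.1 we fail to reject H₀.

z = 2.393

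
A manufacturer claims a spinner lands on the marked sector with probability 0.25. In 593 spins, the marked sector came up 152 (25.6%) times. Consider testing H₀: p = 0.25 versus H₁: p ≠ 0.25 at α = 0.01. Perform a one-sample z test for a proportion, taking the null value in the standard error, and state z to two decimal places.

p̂ = 152/593 = 0.25632.
Standard error under H₀: √(0.25×0.75/593) = 0.01778.
z = (0.25632 − 0.25)/0.01778 = 0.00632/0.01778 = 0.36.
p-value = 2·P(Z > 0.356) ≈ 0.7221; since p > α = 0.01, fail to reject H₀.

z = 0.36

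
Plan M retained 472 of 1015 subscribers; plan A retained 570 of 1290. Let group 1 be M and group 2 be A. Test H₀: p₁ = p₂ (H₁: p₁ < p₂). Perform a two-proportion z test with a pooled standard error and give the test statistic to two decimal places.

z = 1.11

p̂₁ = 472/1015 = 0.4650, p̂₂ = 570/1290 = 0.4419.
Pooled p̂ = (472+570)/(1015+1290) = 1042/2305 = 0.4521.
SE = √(p̂(1−p̂)(1/n₁+1/n₂)) = √(0.4521·0.5479·0.00176042) = √(0.000436058) = 0.0209.
z = (0.4650 − 0.4419)/0.0209 = 0.0231/0.0209 = 1.11.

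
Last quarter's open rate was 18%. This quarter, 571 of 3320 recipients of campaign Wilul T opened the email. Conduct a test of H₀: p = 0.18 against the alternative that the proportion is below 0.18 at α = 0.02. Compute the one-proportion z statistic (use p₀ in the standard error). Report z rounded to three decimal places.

z = -1.202

p̂ = 571/3320 ≈ 0.171988.
Under H₀, SE = √(0.18·0.82/3320) = √(4.44578e-05) = 0.006668.
z = (0.171988 − 0.18)/0.006668 = -0.008012/0.006668 = -1.202.
p-value = P(Z < -1.202) ≈ 0.1148; since p > α = 0.02, fail to reject H₀.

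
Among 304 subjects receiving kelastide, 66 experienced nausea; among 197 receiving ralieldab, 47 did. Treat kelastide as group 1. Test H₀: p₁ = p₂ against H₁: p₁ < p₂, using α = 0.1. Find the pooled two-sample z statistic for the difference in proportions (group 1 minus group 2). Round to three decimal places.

z = -0.562

p̂₁ = 66/304 = 0.21711, p̂₂ = 47/197 = 0.23858.
Pooled p̂ = (66+47)/(304+197) = 113/501 = 0.22555.
SE = √(0.174677 × 0.00836562) = 0.03823.
z = (0.21711 − 0.23858)/0.03823 = -0.02147/0.03823 = -0.562.
p-value = P(Z < -0.562) ≈ 0.2871, so at α = 0.1 we fail to reject H₀.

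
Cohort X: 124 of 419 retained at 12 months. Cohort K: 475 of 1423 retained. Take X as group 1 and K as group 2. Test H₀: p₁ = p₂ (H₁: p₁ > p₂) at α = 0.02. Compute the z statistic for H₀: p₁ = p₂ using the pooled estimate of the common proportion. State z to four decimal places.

p̂₁ = 124/419 = 0.295943, p̂₂ = 475/1423 = 0.333802.
Pooled p̂ = (124+475)/(419+1423) = 599/1842 = 0.325190.
SE = √(0.219441 × 0.00308938) = 0.026037.
z = (0.295943 − 0.333802)/0.026037 = -0.037859/0.026037 = -1.4540.
p-value = P(Z > -1.454) ≈ 0.9270; since p > α = 0.02, fail to reject H₀.

z = -1.4540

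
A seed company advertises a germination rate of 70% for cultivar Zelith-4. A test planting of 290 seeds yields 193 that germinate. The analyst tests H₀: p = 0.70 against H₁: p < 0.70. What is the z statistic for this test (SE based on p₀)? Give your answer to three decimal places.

p̂ = 193/290 = 0.66552.
Under H₀, SE = √(0.7·0.3/290) = √(0.000724138) = 0.02691.
z = (0.66552 − 0.7)/0.02691 = -0.03448/0.02691 = -1.281.
p-value = P(Z < -1.281) ≈ 0.1000.

z = -1.281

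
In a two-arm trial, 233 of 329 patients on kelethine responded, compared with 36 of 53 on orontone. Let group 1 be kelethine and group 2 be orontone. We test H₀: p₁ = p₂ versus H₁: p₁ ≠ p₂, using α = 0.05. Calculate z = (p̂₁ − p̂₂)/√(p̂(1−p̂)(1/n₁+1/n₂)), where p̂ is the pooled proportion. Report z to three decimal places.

z = 0.429

p̂₁ = 233/329 ≈ 0.70821, p̂₂ = 36/53 ≈ 0.67925.
Pooled p̂ = (233+36)/(329+53) = 269/382 = 0.70419.
SE = √(p̂(1−p̂)(1/n₁+1/n₂)) = √(0.70419·0.29581·0.0219074) = √(0.00456347) = 0.06755.
z = (0.70821 − 0.67925)/0.06755 = 0.02896/0.06755 = 0.429.
p-value = 2·P(Z > 0.429) ≈ 0.6681, so at α = 0.05 we fail to reject H₀.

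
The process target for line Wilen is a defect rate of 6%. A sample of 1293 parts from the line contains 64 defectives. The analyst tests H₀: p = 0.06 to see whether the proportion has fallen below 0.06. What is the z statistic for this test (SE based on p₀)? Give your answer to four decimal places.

p̂ = 64/1293 = 0.049497.
Standard error under H₀: √(0.06×0.94/1293) = 0.006605.
z = (0.049497 − 0.06)/0.006605 = -0.010503/0.006605 = -1.5902.
p-value = P(Z < -1.590) ≈ 0.0559.

z = -1.5902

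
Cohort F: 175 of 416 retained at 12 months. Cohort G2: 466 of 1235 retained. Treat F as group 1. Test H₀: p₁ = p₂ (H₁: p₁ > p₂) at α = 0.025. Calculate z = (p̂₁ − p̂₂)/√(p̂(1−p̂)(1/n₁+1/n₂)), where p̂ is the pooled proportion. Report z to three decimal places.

p̂₁ = 175/416 ≈ 0.42067, p̂₂ = 466/1235 ≈ 0.37733.
Pooled p̂ = (175+466)/(416+1235) = 641/1651 = 0.38825.
SE = √(0.237512 × 0.00321356) = 0.02763.
z = (0.42067 − 0.37733)/0.02763 = 0.04334/0.02763 = 1.569.
p-value = P(Z > 1.569) ≈ 0.0583, so at α = 0.025 we fail to reject H₀.

z = 1.569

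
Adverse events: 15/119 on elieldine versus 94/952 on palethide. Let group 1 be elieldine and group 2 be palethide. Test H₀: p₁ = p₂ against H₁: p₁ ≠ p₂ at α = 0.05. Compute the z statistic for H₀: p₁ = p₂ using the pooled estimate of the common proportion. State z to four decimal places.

z = 0.9290

p̂₁ = 15/119 ≈ 0.126050, p̂₂ = 94/952 ≈ 0.098739.
Pooled p̂ = (15+94)/(119+952) = 109/1071 = 0.101774.
SE = √(p̂(1−p̂)(1/n₁+1/n₂)) = √(0.101774·0.898226·0.00945378) = √(0.000864228) = 0.029398.
z = (0.126050 − 0.098739)/0.029398 = 0.027311/0.029398 = 0.9290.
Two-sided p-value ≈ 2·Φ(−0.929) = 0.3529. With α = 0.05, fail to reject H₀.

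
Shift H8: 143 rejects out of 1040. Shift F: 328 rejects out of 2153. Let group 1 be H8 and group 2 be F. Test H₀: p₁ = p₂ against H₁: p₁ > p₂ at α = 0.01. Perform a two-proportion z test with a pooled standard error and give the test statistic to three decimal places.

p̂₁ = 143/1040 ≈ 0.13750, p̂₂ = 328/2153 ≈ 0.15235.
Pooled p̂ = (143+328)/(1040+2153) = 471/3193 = 0.14751.
SE = √(0.125751 × 0.00142601) = 0.01339.
z = (0.13750 − 0.15235)/0.01339 = -0.01485/0.01339 = -1.109.
p-value = P(Z > -1.109) ≈ 0.8662, so at α = 0.01 we fail to reject H₀.

z = -1.109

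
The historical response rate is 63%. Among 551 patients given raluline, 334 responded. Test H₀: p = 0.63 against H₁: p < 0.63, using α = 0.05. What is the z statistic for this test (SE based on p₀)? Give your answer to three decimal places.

z = -1.159

p̂ = 334/551 = 0.606171.
SE = √(p₀(1−p₀)/n) = √(0.2331/551) = 0.020568.
z = (0.606171 − 0.63)/0.020568 = -0.023829/0.020568 = -1.159.
p-value = P(Z < -1.159) ≈ 0.1233. With α = 0.05, fail to reject H₀.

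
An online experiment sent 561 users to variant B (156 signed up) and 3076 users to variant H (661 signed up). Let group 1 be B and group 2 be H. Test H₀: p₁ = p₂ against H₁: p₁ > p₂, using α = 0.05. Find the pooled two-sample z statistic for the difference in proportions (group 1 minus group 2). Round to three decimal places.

p̂₁ = 156/561 = 0.278075, p̂₂ = 661/3076 = 0.214889.
Pooled p̂ = (156+661)/(561+3076) = 817/3637 = 0.224636.
SE = √(0.174174 × 0.00210763) = 0.019160.
z = (0.278075 − 0.214889)/0.019160 = 0.063186/0.019160 = 3.298.
p-value = P(Z > 3.298) ≈ 0.0005; since p < α = 0.05, reject H₀.

z = 3.298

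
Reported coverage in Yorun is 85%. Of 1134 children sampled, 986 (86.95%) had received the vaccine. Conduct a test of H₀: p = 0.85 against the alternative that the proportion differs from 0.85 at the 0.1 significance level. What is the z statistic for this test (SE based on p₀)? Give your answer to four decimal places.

p̂ = 986/1134 = 0.8694885.
Standard error under H₀: √(0.85×0.15/1134) = 0.0106035.
z = (0.8694885 − 0.85)/0.0106035 = 0.0194885/0.0106035 = 1.8379.
Two-sided p-value ≈ 2·Φ(−1.838) = 0.0661; since p < α = 0.1, reject H₀.

z = 1.8379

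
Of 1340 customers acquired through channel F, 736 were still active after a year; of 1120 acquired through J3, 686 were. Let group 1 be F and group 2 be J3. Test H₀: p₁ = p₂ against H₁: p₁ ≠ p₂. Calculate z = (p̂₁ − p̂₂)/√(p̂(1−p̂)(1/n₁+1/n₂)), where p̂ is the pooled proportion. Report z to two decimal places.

z = -3.16

p̂₁ = 736/1340 = 0.5493, p̂₂ = 686/1120 = 0.6125.
Pooled p̂ = (736+686)/(1340+1120) = 1422/2460 = 0.5780.
SE = √(0.243908 × 0.00163913) = 0.0200.
z = (0.5493 − 0.6125)/0.0200 = -0.0632/0.0200 = -3.16.
Two-sided p-value ≈ 2·Φ(−3.163) = 0.0016.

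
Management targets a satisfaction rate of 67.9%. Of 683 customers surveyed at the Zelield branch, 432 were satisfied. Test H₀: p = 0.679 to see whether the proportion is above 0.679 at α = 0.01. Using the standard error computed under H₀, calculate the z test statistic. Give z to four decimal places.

z = -2.6028

p̂ = 432/683 ≈ 0.632504.
Standard error under H₀: √(0.679×0.321/683) = 0.017864.
z = (0.632504 − 0.679)/0.017864 = -0.046496/0.017864 = -2.6028.
p-value = P(Z > -2.603) ≈ 0.9954; since p > α = 0.01, fail to reject H₀.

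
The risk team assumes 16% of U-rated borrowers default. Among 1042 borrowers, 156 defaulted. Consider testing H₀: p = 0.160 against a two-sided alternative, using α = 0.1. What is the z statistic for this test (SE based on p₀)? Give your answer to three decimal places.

z = -0.906

p̂ = 156/1042 ≈ 0.14971.
Standard error under H₀: √(0.16×0.84/1042) = 0.01136.
z = (0.14971 − 0.16)/0.01136 = -0.01029/0.01136 = -0.906.
p-value = 2·P(Z > 0.906) ≈ 0.3650. With α = 0.1, fail to reject H₀.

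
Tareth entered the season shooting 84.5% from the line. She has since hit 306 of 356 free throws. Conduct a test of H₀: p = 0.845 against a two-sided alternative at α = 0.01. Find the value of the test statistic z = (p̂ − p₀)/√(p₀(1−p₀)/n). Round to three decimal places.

z = 0.759

p̂ = 306/356 ≈ 0.85955.
Standard error under H₀: √(0.845×0.155/356) = 0.01918.
z = (0.85955 − 0.845)/0.01918 = 0.01455/0.01918 = 0.759.
p-value = 2·P(Z > 0.759) ≈ 0.4481, so at α = 0.01 we fail to reject H₀.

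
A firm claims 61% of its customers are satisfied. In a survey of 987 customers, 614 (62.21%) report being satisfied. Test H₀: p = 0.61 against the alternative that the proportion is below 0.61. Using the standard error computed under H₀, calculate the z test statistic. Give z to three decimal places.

p̂ = 614/987 = 0.622087.
SE = √(p₀(1−p₀)/n) = √(0.2379/987) = 0.015525.
z = (0.622087 − 0.61)/0.015525 = 0.012087/0.015525 = 0.779.
p-value = P(Z < 0.779) ≈ 0.7819.

z = 0.779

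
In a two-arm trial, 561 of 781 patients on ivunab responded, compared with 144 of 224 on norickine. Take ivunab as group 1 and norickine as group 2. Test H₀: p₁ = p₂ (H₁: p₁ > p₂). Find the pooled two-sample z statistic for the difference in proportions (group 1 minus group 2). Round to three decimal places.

p̂₁ = 561/781 ≈ 0.7183099, p̂₂ = 144/224 ≈ 0.6428571.
Pooled p̂ = (561+144)/(781+224) = 705/1005 = 0.7014925.
SE = √(0.209401 × 0.0057447) = 0.0346835.
z = (0.7183099 − 0.6428571)/0.0346835 = 0.0754528/0.0346835 = 2.175.
p-value = P(Z > 2.175) ≈ 0.0148.

z = 2.175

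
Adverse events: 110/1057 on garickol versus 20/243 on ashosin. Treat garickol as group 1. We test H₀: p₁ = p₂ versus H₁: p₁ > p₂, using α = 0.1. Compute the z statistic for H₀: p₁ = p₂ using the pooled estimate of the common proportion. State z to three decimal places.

p̂₁ = 110/1057 ≈ 0.10407, p̂₂ = 20/243 ≈ 0.08230.
Pooled p̂ = (110+20)/(1057+243) = 130/1300 = 0.10000.
SE = √(0.09 × 0.0050613) = 0.02134.
z = (0.10407 − 0.08230)/0.02134 = 0.02177/0.02134 = 1.020.
p-value = P(Z > 1.020) ≈ 0.1539. With α = 0.1, fail to reject H₀.

z = 1.020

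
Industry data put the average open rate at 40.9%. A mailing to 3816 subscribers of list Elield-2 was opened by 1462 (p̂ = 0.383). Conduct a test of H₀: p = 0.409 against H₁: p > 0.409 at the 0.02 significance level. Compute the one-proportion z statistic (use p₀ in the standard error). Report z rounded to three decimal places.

p̂ = 1462/3816 ≈ 0.38312.
Under H₀, SE = √(0.409·0.591/3816) = √(6.33436e-05) = 0.00796.
z = (0.38312 − 0.409)/0.00796 = -0.02588/0.00796 = -3.251.
p-value = P(Z > -3.251) ≈ 0.9994, so at α = 0.02 we fail to reject H₀.

z = -3.251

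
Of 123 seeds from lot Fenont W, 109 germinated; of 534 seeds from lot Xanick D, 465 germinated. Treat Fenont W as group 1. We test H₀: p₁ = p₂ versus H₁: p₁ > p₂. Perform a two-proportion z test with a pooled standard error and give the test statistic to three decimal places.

z = 0.463

p̂₁ = 109/123 = 0.88618, p̂₂ = 465/534 = 0.87079.
Pooled p̂ = (109+465)/(123+534) = 574/657 = 0.87367.
SE = √(0.110372 × 0.0100027) = 0.03323.
z = (0.88618 − 0.87079)/0.03323 = 0.01539/0.03323 = 0.463.
p-value = P(Z > 0.463) ≈ 0.3216.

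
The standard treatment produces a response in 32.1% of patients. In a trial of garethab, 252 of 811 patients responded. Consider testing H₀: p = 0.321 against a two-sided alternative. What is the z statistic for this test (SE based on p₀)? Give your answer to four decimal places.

z = -0.6266

p̂ = 252/811 ≈ 0.310727.
Standard error under H₀: √(0.321×0.679/811) = 0.016394.
z = (0.310727 − 0.321)/0.016394 = -0.010273/0.016394 = -0.6266.
Two-sided p-value ≈ 2·Φ(−0.627) = 0.5309.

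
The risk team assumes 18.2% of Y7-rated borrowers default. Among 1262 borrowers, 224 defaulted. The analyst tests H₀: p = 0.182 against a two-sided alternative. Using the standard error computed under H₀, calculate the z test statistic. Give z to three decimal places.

p̂ = 224/1262 ≈ 0.177496.
Standard error under H₀: √(0.182×0.818/1262) = 0.010861.
z = (0.177496 − 0.182)/0.010861 = -0.004504/0.010861 = -0.415.
Two-sided p-value ≈ 2·Φ(−0.415) = 0.6784.

z = -0.415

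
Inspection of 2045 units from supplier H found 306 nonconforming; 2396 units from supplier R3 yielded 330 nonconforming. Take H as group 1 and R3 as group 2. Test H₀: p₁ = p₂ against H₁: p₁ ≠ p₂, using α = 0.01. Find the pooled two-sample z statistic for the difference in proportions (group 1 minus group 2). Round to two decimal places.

p̂₁ = 306/2045 = 0.1496, p̂₂ = 330/2396 = 0.1377.
Pooled p̂ = (306+330)/(2045+2396) = 636/4441 = 0.1432.
SE = √(0.122702 × 0.00090636) = 0.0105.
z = (0.1496 − 0.1377)/0.0105 = 0.0119/0.0105 = 1.13.
Two-sided p-value ≈ 2·Φ(−1.129) = 0.2590, so at α = 0.01 we fail to reject H₀.

z = 1.13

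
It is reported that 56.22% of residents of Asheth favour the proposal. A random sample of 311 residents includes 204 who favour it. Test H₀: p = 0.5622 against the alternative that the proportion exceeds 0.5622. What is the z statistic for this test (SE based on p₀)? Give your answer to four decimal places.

p̂ = 204/311 = 0.6559486.
SE = √(p₀(1−p₀)/n) = √(0.24613/311) = 0.0281322.
z = (0.6559486 − 0.5622)/0.0281322 = 0.0937486/0.0281322 = 3.3324.

z = 3.3324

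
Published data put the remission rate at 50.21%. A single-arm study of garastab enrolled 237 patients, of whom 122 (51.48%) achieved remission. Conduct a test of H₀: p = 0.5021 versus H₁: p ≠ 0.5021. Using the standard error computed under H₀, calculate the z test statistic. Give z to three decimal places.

z = 0.390

p̂ = 122/237 ≈ 0.51477.
SE = √(p₀(1−p₀)/n) = √(0.25/237) = 0.03248.
z = (0.51477 − 0.5021)/0.03248 = 0.01267/0.03248 = 0.390.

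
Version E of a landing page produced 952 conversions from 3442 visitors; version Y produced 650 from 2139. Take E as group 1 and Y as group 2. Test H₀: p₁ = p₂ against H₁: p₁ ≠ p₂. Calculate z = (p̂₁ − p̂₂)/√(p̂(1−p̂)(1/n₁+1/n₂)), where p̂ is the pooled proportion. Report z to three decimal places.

p̂₁ = 952/3442 ≈ 0.276583, p̂₂ = 650/2139 ≈ 0.303880.
Pooled p̂ = (952+650)/(3442+2139) = 1602/5581 = 0.287045.
SE = √(0.20465 × 0.000758037) = 0.012455.
z = (0.276583 − 0.303880)/0.012455 = -0.027297/0.012455 = -2.192.

z = -2.192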